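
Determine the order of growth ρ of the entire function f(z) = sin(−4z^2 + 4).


Write sin(w) = (e^{iw} ± e^{−iw})/(2 or 2i), so |sin(w)| ≤ e^{|w|}. With w = −4z^2 + 4, |w| ≤ 4r^2 + 4 on |z|=r, giving M(r) ≤ e^{4r^2 + 4} and ρ ≤ 2. For the lower bound, choose z on |z|=r with -4z^2 purely imaginary of modulus 4r^2; then |sin(−4z^2 + 4)| grows like e^{4r^2}/2, so ρ ≥ 2. Hence ρ = 2.
Therefore ρ = 2.

Order ρ = 2.


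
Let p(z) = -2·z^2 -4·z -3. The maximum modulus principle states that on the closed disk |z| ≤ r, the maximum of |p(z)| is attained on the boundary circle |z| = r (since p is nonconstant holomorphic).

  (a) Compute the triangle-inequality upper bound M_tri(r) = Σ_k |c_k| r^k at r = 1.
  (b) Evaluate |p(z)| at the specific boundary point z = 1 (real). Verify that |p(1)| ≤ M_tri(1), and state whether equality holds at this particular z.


Coefficients: c_0 = -3, c_1 = -4, c_2 = -2. Radius r = 1.
Part (a). Triangle bound: M_tri(r) = Σ_k |c_k| r^k
  = |-3|·1^0 + |-4|·1^1 + |-2|·1^2
  = 3 + 4 + 2 = 9.
This bounds M(r) := max_{|z|=r} |p(z)| from above; equality holds iff all terms c_k z^k can be made to align in phase at a single z on |z|=r.
Part (b). At z = 1 (real, on the circle |z| = r):
  p(1) = (-3)·1^0 + (-4)·1^1 + (-2)·1^2 = -9.
  |p(1)| = 9.
Since all nonzero coefficients share the same sign, |p(1)| = 9 = M_tri(1); the triangle bound is attained at z = 1, so in fact M(r) = 9.

M_tri(1) = 9; |p(1)| = 9; equality at z=1: yes.


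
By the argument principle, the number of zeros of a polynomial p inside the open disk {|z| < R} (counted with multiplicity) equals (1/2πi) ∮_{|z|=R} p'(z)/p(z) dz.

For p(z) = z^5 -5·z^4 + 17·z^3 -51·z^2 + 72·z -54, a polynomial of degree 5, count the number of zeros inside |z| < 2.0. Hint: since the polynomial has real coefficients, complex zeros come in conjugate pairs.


The zeros of p are: (1 + 1i), (1 - 1i), 3, (0 + 3i), (0 - 3i).
Their magnitudes are: 1.414, 1.414, 3, 3, 3.
Zeros with |z| < R = 2.0: (1 + 1i), (1 - 1i).
Count = 2.
By the argument principle, (1/2πi) ∮_{|z|=R} p'(z)/p(z) dz equals exactly this count.

Number of zeros inside |z| < 2.0: 2.


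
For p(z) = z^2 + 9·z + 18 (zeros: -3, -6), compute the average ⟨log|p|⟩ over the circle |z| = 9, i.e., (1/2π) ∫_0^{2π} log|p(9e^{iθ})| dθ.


Zeros: -6, -3; r = 9.
Inside |z| < r: -6, -3. Outside (|z| ≥ r): ∅.
p(0) = 18, so log|p(0)| = log(18) = 2.8904.
Apply Jensen: I(r) = log|p(0)| + Σ_k log(r/|z_k|), summed over zeros inside |z| < r.
  log(r/|z_k|) for z_k = -3: log(9/3) = 1.0986
  log(r/|z_k|) for z_k = -6: log(9/6) = 0.4055
Sum over inside zeros: 1.5041.
I(r) = log|p(0)| + (inside sum) = 2.8904 + 1.5041 = 4.3944.
Closed form (all zeros inside, monic): I(r) = n·log(r) = 2·log(9) = 4.3944. ✓

I(r) ≈ 4.3944.


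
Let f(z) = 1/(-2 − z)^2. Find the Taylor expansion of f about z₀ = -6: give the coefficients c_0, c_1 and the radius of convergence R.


Let w = z − z₀, so z = z₀ + w.
Then -2 − z = -2 − (z₀ + w) = (-2 − z₀) − w = 4 − w.
f(z) = 1/(4 − w)^2 = (1/(4)^2) · (1 − w/(4))^{−2}.
By the binomial series (1−u)^{−2} = Σ_{n≥0} C(n+1, 1) u^n for |u|<1, with u = w/(4):
  c_n = C(n+1, 1) / (4)^(n+2).
  c_0 = 1/(4)^2 = 1/16.
  c_1 = 2/(4)^3 = 1/32.
The series is valid for |w/d| < 1, i.e. |z − z₀| < |d|.
Radius of convergence: R = |-2 − z₀| = |4| = 4 (distance from z₀ to the singularity z = -2).

c_0 = 1/16, c_1 = 1/32; R = 4.


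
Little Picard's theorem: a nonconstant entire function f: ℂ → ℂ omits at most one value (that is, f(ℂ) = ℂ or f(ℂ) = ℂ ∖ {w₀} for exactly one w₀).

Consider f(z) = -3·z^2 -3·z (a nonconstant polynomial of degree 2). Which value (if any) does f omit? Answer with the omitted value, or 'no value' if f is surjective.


Little Picard bounds the complement of f(ℂ) to at most one point.
For every w ∈ ℂ, the equation p(z) − w = 0 is a nonconstant polynomial in z and hence has at least one root by the fundamental theorem of algebra. So p is surjective onto ℂ, omitting no value.

Omitted value: no value.


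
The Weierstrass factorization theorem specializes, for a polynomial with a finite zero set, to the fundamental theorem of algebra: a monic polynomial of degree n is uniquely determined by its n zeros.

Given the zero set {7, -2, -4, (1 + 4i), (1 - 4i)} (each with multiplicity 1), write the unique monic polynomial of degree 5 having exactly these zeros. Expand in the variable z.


The polynomial is p(z) = ∏_{α ∈ S} (z − α), where S = {7, -2, -4, (1 + 4i), (1 - 4i)}.
Expanding the product yields: p(z) = z^5 -3·z^4 -15·z^3 -5·z^2 -466·z -952.
Note conjugate pairs combine to real quadratics: (z − (1+4i))(z − (1−4i)) = z² − 2z + 17.
The resulting polynomial has degree 5 and real coefficients as required.

p(z) = z^5 -3·z^4 -15·z^3 -5·z^2 -466·z -952.


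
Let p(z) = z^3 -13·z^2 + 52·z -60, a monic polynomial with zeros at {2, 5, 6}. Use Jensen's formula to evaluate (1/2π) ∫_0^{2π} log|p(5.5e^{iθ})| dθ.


Zeros: 2, 5, 6; r = 5.5.
Inside |z| < r: 2, 5. Outside (|z| ≥ r): 6.
p(0) = -60, so log|p(0)| = log(60) = 4.0943.
Apply Jensen: I(r) = log|p(0)| + Σ_k log(r/|z_k|), summed over zeros inside |z| < r.
  log(r/|z_k|) for z_k = 2: log(5.5/2) = 1.0116
  log(r/|z_k|) for z_k = 5: log(5.5/5) = 0.0953
  Outside zeros (6) contribute nothing to the Jensen sum.
Sum over inside zeros: 1.1069.
I(r) = log|p(0)| + (inside sum) = 4.0943 + 1.1069 = 5.2013.
Note: since some zeros are outside |z| ≤ r, the simplified n·log(r) form does NOT apply — only the inside zeros contribute.

I(r) ≈ 5.2013.


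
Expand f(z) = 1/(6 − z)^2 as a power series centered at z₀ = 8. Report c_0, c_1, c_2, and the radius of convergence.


Let w = z − z₀, so z = z₀ + w.
Then 6 − z = 6 − (z₀ + w) = (6 − z₀) − w = -2 − w.
f(z) = 1/(-2 − w)^2 = (1/(-2)^2) · (1 − w/(-2))^{−2}.
By the binomial series (1−u)^{−2} = Σ_{n≥0} C(n+1, 1) u^n for |u|<1, with u = w/(-2):
  c_n = C(n+1, 1) / (-2)^(n+2).
  c_0 = 1/(-2)^2 = 1/4.
  c_1 = 2/(-2)^3 = -1/4.
  c_2 = 3/(-2)^4 = 3/16.
The series is valid for |w/d| < 1, i.e. |z − z₀| < |d|.
Radius of convergence: R = |6 − z₀| = |-2| = 2 (distance from z₀ to the singularity z = 6).

c_0 = 1/4, c_1 = -1/4, c_2 = 3/16; R = 2.


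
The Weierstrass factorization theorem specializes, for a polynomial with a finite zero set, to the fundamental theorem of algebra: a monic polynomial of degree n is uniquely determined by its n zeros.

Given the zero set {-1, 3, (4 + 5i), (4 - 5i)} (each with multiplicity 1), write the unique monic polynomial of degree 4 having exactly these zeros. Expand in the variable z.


The polynomial is p(z) = ∏_{α ∈ S} (z − α), where S = {-1, 3, (4 + 5i), (4 - 5i)}.
Expanding the product yields: p(z) = z^4 -10·z^3 + 54·z^2 -58·z -123.
Note conjugate pairs combine to real quadratics: (z − (4+5i))(z − (4−5i)) = z² − 8z + 41.
The resulting polynomial has degree 4 and real coefficients as required.

p(z) = z^4 -10·z^3 + 54·z^2 -58·z -123.


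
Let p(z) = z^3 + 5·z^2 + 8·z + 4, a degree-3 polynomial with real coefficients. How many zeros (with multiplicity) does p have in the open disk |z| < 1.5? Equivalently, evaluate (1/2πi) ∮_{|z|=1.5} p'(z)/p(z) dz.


The zeros of p are: -1, -2, -2.
Their magnitudes are: 1, 2, 2.
Zeros with |z| < R = 1.5: -1.
Count = 1.
By the argument principle, (1/2πi) ∮_{|z|=R} p'(z)/p(z) dz equals exactly this count.

Number of zeros inside |z| < 1.5: 1.


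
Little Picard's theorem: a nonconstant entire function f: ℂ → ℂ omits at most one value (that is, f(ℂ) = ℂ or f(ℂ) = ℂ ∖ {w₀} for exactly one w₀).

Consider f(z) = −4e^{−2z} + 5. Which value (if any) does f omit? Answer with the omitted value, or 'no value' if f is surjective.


Little Picard bounds the complement of f(ℂ) to at most one point.
e^{−2z} is never zero on ℂ, so -4·e^{−2z} takes every value in ℂ ∖ {0}. Adding 5 shifts the range to ℂ ∖ {5}. Thus f omits exactly the value 5.

Omitted value: 5.


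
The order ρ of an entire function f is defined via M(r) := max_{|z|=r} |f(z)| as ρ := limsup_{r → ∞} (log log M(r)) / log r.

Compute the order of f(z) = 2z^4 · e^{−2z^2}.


M(r) = max_{|z|=r} |2|·|z|^4·|e^{−2z^2}| = 2·r^4 · e^{2r^2} (the factors attain their maxima compatibly on |z|=r). Then log M(r) = log 2 + 4·log r + 2r^2, dominated by the last term, so log log M(r) ~ 2·log r. The polynomial factor 2z^4 contributes only a log r term and does not affect the order. ρ = 2.
Therefore ρ = 2.

Order ρ = 2.


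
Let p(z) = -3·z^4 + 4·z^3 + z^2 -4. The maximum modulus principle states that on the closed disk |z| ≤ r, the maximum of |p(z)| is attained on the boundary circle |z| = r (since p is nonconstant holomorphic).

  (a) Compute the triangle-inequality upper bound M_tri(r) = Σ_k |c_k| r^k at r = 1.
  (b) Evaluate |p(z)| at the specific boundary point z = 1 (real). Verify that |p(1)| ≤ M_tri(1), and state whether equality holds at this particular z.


Coefficients: c_0 = -4, c_1 = 0, c_2 = 1, c_3 = 4, c_4 = -3. Radius r = 1.
Part (a). Triangle bound: M_tri(r) = Σ_k |c_k| r^k
  = |-4|·1^0 + |0|·1^1 + |1|·1^2 + |4|·1^3 + |-3|·1^4
  = 4 + 0 + 1 + 4 + 3 = 12.
This bounds M(r) := max_{|z|=r} |p(z)| from above; equality holds iff all terms c_k z^k can be made to align in phase at a single z on |z|=r.
Part (b). At z = 1 (real, on the circle |z| = r):
  p(1) = (-4)·1^0 + (0)·1^1 + (1)·1^2 + (4)·1^3 + (-3)·1^4 = -2.
  |p(1)| = 2.
Check: |p(1)| = 2 ≤ 12 = M_tri(1). ✓ Equality does not hold at z = 1 (the coefficients have mixed signs, so the terms do not all align in phase there).

M_tri(1) = 12; |p(1)| = 2; equality at z=1: no.


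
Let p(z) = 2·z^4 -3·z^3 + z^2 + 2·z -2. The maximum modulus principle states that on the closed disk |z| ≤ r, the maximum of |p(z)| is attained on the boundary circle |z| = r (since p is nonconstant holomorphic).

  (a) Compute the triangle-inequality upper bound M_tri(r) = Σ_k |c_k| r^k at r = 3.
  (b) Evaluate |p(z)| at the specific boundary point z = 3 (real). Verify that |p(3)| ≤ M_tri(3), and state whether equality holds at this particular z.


Coefficients: c_0 = -2, c_1 = 2, c_2 = 1, c_3 = -3, c_4 = 2. Radius r = 3.
Part (a). Triangle bound: M_tri(r) = Σ_k |c_k| r^k
  = |-2|·3^0 + |2|·3^1 + |1|·3^2 + |-3|·3^3 + |2|·3^4
  = 2 + 6 + 9 + 81 + 162 = 260.
This bounds M(r) := max_{|z|=r} |p(z)| from above; equality holds iff all terms c_k z^k can be made to align in phase at a single z on |z|=r.
Part (b). At z = 3 (real, on the circle |z| = r):
  p(3) = (-2)·3^0 + (2)·3^1 + (1)·3^2 + (-3)·3^3 + (2)·3^4 = 94.
  |p(3)| = 94.
Check: |p(3)| = 94 ≤ 260 = M_tri(3). ✓ Equality does not hold at z = 3 (the coefficients have mixed signs, so the terms do not all align in phase there).

M_tri(3) = 260; |p(3)| = 94; equality at z=3: no.


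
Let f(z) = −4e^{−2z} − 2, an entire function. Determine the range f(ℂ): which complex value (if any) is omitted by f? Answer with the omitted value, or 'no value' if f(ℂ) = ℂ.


Little Picard bounds the complement of f(ℂ) to at most one point.
e^{−2z} is never zero on ℂ, so -4·e^{−2z} takes every value in ℂ ∖ {0}. Adding -2 shifts the range to ℂ ∖ {-2}. Thus f omits exactly the value -2.

Omitted value: -2.


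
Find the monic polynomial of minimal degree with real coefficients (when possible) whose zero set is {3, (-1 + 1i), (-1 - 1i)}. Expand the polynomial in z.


The polynomial is p(z) = ∏_{α ∈ S} (z − α), where S = {3, (-1 + 1i), (-1 - 1i)}.
Expanding the product yields: p(z) = z^3 -z^2 -4·z -6.
Note conjugate pairs combine to real quadratics: (z − (-1+1i))(z − (-1−1i)) = z² + 2z + 2.
The resulting polynomial has degree 3 and real coefficients as required.

p(z) = z^3 -z^2 -4·z -6.


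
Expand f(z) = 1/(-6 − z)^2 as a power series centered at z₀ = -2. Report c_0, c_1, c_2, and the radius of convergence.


Let w = z − z₀, so z = z₀ + w.
Then -6 − z = -6 − (z₀ + w) = (-6 − z₀) − w = -4 − w.
f(z) = 1/(-4 − w)^2 = (1/(-4)^2) · (1 − w/(-4))^{−2}.
By the binomial series (1−u)^{−2} = Σ_{n≥0} C(n+1, 1) u^n for |u|<1, with u = w/(-4):
  c_n = C(n+1, 1) / (-4)^(n+2).
  c_0 = 1/(-4)^2 = 1/16.
  c_1 = 2/(-4)^3 = -1/32.
  c_2 = 3/(-4)^4 = 3/256.
The series is valid for |w/d| < 1, i.e. |z − z₀| < |d|.
Radius of convergence: R = |-6 − z₀| = |-4| = 4 (distance from z₀ to the singularity z = -6).

c_0 = 1/16, c_1 = -1/32, c_2 = 3/256; R = 4.


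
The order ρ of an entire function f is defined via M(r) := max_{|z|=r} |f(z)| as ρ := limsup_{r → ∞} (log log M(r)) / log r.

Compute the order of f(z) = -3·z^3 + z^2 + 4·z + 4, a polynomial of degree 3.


|f(z)| ≤ Σ|c_k|·r^k = O(r^3) as r → ∞. Polynomial growth is O(e^{r^ε}) for every ε > 0 (since r^3/e^{r^ε} → 0), so ρ ≤ ε for all ε > 0, i.e. ρ = 0. Every nonconstant polynomial has order 0.
Therefore ρ = 0.

Order ρ = 0.


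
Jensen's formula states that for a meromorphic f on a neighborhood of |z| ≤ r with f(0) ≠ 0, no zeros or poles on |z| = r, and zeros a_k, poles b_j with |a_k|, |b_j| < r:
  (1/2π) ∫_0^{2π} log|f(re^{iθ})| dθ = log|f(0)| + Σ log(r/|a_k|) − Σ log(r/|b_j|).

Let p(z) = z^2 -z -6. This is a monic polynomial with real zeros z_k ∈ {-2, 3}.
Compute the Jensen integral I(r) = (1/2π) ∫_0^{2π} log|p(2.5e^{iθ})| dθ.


Zeros: -2, 3; r = 2.5.
Inside |z| < r: -2. Outside (|z| ≥ r): 3.
p(0) = -6, so log|p(0)| = log(6) = 1.7918.
Apply Jensen: I(r) = log|p(0)| + Σ_k log(r/|z_k|), summed over zeros inside |z| < r.
  log(r/|z_k|) for z_k = -2: log(2.5/2) = 0.2231
  Outside zeros (3) contribute nothing to the Jensen sum.
Sum over inside zeros: 0.2231.
I(r) = log|p(0)| + (inside sum) = 1.7918 + 0.2231 = 2.0149.
Note: since some zeros are outside |z| ≤ r, the simplified n·log(r) form does NOT apply — only the inside zeros contribute.

I(r) ≈ 2.0149.


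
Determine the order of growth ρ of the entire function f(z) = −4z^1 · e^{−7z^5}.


M(r) = max_{|z|=r} |-4|·|z|^1·|e^{−7z^5}| = 4·r^1 · e^{7r^5} (the factors attain their maxima compatibly on |z|=r). Then log M(r) = log 4 + 1·log r + 7r^5, dominated by the last term, so log log M(r) ~ 5·log r. The polynomial factor -4z^1 contributes only a log r term and does not affect the order. ρ = 5.
Therefore ρ = 5.

Order ρ = 5.


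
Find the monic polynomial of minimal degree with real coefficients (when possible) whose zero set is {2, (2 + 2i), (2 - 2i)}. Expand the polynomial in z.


The polynomial is p(z) = ∏_{α ∈ S} (z − α), where S = {2, (2 + 2i), (2 - 2i)}.
Expanding the product yields: p(z) = z^3 -6·z^2 + 16·z -16.
Note conjugate pairs combine to real quadratics: (z − (2+2i))(z − (2−2i)) = z² − 4z + 8.
The resulting polynomial has degree 3 and real coefficients as required.

p(z) = z^3 -6·z^2 + 16·z -16.


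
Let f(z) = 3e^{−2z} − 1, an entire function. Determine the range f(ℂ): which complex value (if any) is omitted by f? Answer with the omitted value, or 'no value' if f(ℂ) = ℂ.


Little Picard bounds the complement of f(ℂ) to at most one point.
e^{−2z} is never zero on ℂ, so 3·e^{−2z} takes every value in ℂ ∖ {0}. Adding -1 shifts the range to ℂ ∖ {-1}. Thus f omits exactly the value -1.

Omitted value: -1.


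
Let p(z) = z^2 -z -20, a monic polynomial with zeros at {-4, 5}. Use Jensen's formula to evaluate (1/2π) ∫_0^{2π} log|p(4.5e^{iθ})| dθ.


Zeros: -4, 5; r = 4.5.
Inside |z| < r: -4. Outside (|z| ≥ r): 5.
p(0) = -20, so log|p(0)| = log(20) = 2.9957.
Apply Jensen: I(r) = log|p(0)| + Σ_k log(r/|z_k|), summed over zeros inside |z| < r.
  log(r/|z_k|) for z_k = -4: log(4.5/4) = 0.1178
  Outside zeros (5) contribute nothing to the Jensen sum.
Sum over inside zeros: 0.1178.
I(r) = log|p(0)| + (inside sum) = 2.9957 + 0.1178 = 3.1135.
Note: since some zeros are outside |z| ≤ r, the simplified n·log(r) form does NOT apply — only the inside zeros contribute.

I(r) ≈ 3.1135.


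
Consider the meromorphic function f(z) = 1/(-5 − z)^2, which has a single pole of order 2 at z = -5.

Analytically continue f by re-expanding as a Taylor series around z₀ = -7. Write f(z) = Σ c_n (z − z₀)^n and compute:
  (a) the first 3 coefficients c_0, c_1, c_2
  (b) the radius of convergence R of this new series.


Let w = z − z₀, so z = z₀ + w.
Then -5 − z = -5 − (z₀ + w) = (-5 − z₀) − w = 2 − w.
f(z) = 1/(2 − w)^2 = (1/(2)^2) · (1 − w/(2))^{−2}.
By the binomial series (1−u)^{−2} = Σ_{n≥0} C(n+1, 1) u^n for |u|<1, with u = w/(2):
  c_n = C(n+1, 1) / (2)^(n+2).
  c_0 = 1/(2)^2 = 1/4.
  c_1 = 2/(2)^3 = 1/4.
  c_2 = 3/(2)^4 = 3/16.
The series is valid for |w/d| < 1, i.e. |z − z₀| < |d|.
Radius of convergence: R = |-5 − z₀| = |2| = 2 (distance from z₀ to the singularity z = -5).

c_0 = 1/4, c_1 = 1/4, c_2 = 3/16; R = 2.


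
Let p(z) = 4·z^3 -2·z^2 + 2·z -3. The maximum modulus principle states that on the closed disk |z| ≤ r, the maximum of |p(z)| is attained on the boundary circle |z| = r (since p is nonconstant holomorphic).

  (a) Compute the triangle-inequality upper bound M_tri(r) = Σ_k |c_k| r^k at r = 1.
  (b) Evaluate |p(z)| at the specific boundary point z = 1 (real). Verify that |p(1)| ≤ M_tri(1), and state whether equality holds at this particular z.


Coefficients: c_0 = -3, c_1 = 2, c_2 = -2, c_3 = 4. Radius r = 1.
Part (a). Triangle bound: M_tri(r) = Σ_k |c_k| r^k
  = |-3|·1^0 + |2|·1^1 + |-2|·1^2 + |4|·1^3
  = 3 + 2 + 2 + 4 = 11.
This bounds M(r) := max_{|z|=r} |p(z)| from above; equality holds iff all terms c_k z^k can be made to align in phase at a single z on |z|=r.
Part (b). At z = 1 (real, on the circle |z| = r):
  p(1) = (-3)·1^0 + (2)·1^1 + (-2)·1^2 + (4)·1^3 = 1.
  |p(1)| = 1.
Check: |p(1)| = 1 ≤ 11 = M_tri(1). ✓ Equality does not hold at z = 1 (the coefficients have mixed signs, so the terms do not all align in phase there).

M_tri(1) = 11; |p(1)| = 1; equality at z=1: no.


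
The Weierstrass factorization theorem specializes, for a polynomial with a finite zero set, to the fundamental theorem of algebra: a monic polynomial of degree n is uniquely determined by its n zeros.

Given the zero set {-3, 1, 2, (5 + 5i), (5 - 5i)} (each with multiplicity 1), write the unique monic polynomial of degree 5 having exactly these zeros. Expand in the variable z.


The polynomial is p(z) = ∏_{α ∈ S} (z − α), where S = {-3, 1, 2, (5 + 5i), (5 - 5i)}.
Expanding the product yields: p(z) = z^5 -10·z^4 + 43·z^3 + 76·z^2 -410·z + 300.
Note conjugate pairs combine to real quadratics: (z − (5+5i))(z − (5−5i)) = z² − 10z + 50.
The resulting polynomial has degree 5 and real coefficients as required.

p(z) = z^5 -10·z^4 + 43·z^3 + 76·z^2 -410·z + 300.


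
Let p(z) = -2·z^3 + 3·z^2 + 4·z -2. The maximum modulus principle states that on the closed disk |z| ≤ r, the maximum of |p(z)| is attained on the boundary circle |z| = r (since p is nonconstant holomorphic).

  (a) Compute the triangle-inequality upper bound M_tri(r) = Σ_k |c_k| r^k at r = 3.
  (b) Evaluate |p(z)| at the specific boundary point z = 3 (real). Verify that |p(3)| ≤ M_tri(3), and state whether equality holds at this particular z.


Coefficients: c_0 = -2, c_1 = 4, c_2 = 3, c_3 = -2. Radius r = 3.
Part (a). Triangle bound: M_tri(r) = Σ_k |c_k| r^k
  = |-2|·3^0 + |4|·3^1 + |3|·3^2 + |-2|·3^3
  = 2 + 12 + 27 + 54 = 95.
This bounds M(r) := max_{|z|=r} |p(z)| from above; equality holds iff all terms c_k z^k can be made to align in phase at a single z on |z|=r.
Part (b). At z = 3 (real, on the circle |z| = r):
  p(3) = (-2)·3^0 + (4)·3^1 + (3)·3^2 + (-2)·3^3 = -17.
  |p(3)| = 17.
Check: |p(3)| = 17 ≤ 95 = M_tri(3). ✓ Equality does not hold at z = 3 (the coefficients have mixed signs, so the terms do not all align in phase there).

M_tri(3) = 95; |p(3)| = 17; equality at z=3: no.


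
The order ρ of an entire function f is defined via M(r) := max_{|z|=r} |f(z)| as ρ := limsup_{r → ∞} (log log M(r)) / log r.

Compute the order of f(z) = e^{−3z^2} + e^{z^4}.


Each summand is entire of order 2 and 4 respectively (as in the single-exponential case). The order of a sum is at most the max of the orders, so ρ ≤ 4. For the lower bound: on |z|=r choose arg z so that 1z^4 is real positive; then |e^{1z^4}| = e^{1r^4} while |e^{-3z^2}| ≤ e^{3r^2} = o(e^{1r^4}). So |f| ≥ e^{1r^4}(1 − o(1)) and ρ ≥ 4. Hence ρ = max(2, 4) = 4.
Therefore ρ = 4.

Order ρ = 4.


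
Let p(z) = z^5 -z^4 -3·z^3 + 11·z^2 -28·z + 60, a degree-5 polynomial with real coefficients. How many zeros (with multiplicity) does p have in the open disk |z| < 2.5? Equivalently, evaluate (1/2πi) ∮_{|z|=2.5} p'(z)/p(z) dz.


The zeros of p are: -3, (0 + 2i), (0 - 2i), (2 + 1i), (2 - 1i).
Their magnitudes are: 3, 2, 2, 2.236, 2.236.
Zeros with |z| < R = 2.5: (0 + 2i), (0 - 2i), (2 + 1i), (2 - 1i).
Count = 4.
By the argument principle, (1/2πi) ∮_{|z|=R} p'(z)/p(z) dz equals exactly this count.

Number of zeros inside |z| < 2.5: 4.


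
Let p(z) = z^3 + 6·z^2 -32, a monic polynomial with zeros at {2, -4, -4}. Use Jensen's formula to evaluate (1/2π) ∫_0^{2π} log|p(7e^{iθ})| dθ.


Zeros: -4, -4, 2; r = 7.
Inside |z| < r: -4, -4, 2. Outside (|z| ≥ r): ∅.
p(0) = -32, so log|p(0)| = log(32) = 3.4657.
Apply Jensen: I(r) = log|p(0)| + Σ_k log(r/|z_k|), summed over zeros inside |z| < r.
  log(r/|z_k|) for z_k = 2: log(7/2) = 1.2528
  log(r/|z_k|) for z_k = -4: log(7/4) = 0.5596
  log(r/|z_k|) for z_k = -4: log(7/4) = 0.5596
Sum over inside zeros: 2.3720.
I(r) = log|p(0)| + (inside sum) = 3.4657 + 2.3720 = 5.8377.
Closed form (all zeros inside, monic): I(r) = n·log(r) = 3·log(7) = 5.8377. ✓

I(r) ≈ 5.8377.


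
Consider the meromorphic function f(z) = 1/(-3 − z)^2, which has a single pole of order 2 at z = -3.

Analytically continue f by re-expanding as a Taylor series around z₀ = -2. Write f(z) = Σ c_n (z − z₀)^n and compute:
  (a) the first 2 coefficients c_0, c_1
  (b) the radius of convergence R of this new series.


Let w = z − z₀, so z = z₀ + w.
Then -3 − z = -3 − (z₀ + w) = (-3 − z₀) − w = -1 − w.
f(z) = 1/(-1 − w)^2 = (1/(-1)^2) · (1 − w/(-1))^{−2}.
By the binomial series (1−u)^{−2} = Σ_{n≥0} C(n+1, 1) u^n for |u|<1, with u = w/(-1):
  c_n = C(n+1, 1) / (-1)^(n+2).
  c_0 = 1/(-1)^2 = 1.
  c_1 = 2/(-1)^3 = -2.
The series is valid for |w/d| < 1, i.e. |z − z₀| < |d|.
Radius of convergence: R = |-3 − z₀| = |-1| = 1 (distance from z₀ to the singularity z = -3).

c_0 = 1, c_1 = -2; R = 1.


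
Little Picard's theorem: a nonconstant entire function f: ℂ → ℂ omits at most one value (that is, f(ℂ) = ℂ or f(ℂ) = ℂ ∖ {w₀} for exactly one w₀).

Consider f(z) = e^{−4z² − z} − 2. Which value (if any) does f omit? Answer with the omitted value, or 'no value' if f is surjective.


Little Picard bounds the complement of f(ℂ) to at most one point.
The exponent g(z) = −4z² − z is a nonconstant polynomial, hence surjective onto ℂ. So e^{g(z)} takes every value in {e^w : w ∈ ℂ} = ℂ ∖ {0}. Adding -2 shifts the range to ℂ ∖ {-2}. f omits exactly -2.

Omitted value: -2.


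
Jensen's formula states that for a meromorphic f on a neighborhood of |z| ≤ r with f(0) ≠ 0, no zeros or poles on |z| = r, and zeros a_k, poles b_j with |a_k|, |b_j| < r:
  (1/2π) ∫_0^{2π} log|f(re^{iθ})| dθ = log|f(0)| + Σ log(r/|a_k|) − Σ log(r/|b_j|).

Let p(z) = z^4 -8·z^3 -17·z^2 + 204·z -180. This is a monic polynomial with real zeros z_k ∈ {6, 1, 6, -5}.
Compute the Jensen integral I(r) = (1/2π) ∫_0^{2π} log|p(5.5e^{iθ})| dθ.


Zeros: -5, 1, 6, 6; r = 5.5.
Inside |z| < r: -5, 1. Outside (|z| ≥ r): 6, 6.
p(0) = -180, so log|p(0)| = log(180) = 5.1930.
Apply Jensen: I(r) = log|p(0)| + Σ_k log(r/|z_k|), summed over zeros inside |z| < r.
  log(r/|z_k|) for z_k = 1: log(5.5/1) = 1.7047
  log(r/|z_k|) for z_k = -5: log(5.5/5) = 0.0953
  Outside zeros (6, 6) contribute nothing to the Jensen sum.
Sum over inside zeros: 1.8001.
I(r) = log|p(0)| + (inside sum) = 5.1930 + 1.8001 = 6.9930.
Note: since some zeros are outside |z| ≤ r, the simplified n·log(r) form does NOT apply — only the inside zeros contribute.

I(r) ≈ 6.9930.


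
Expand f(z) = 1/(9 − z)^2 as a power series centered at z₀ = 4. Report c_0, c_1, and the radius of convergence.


Let w = z − z₀, so z = z₀ + w.
Then 9 − z = 9 − (z₀ + w) = (9 − z₀) − w = 5 − w.
f(z) = 1/(5 − w)^2 = (1/(5)^2) · (1 − w/(5))^{−2}.
By the binomial series (1−u)^{−2} = Σ_{n≥0} C(n+1, 1) u^n for |u|<1, with u = w/(5):
  c_n = C(n+1, 1) / (5)^(n+2).
  c_0 = 1/(5)^2 = 1/25.
  c_1 = 2/(5)^3 = 2/125.
The series is valid for |w/d| < 1, i.e. |z − z₀| < |d|.
Radius of convergence: R = |9 − z₀| = |5| = 5 (distance from z₀ to the singularity z = 9).

c_0 = 1/25, c_1 = 2/125; R = 5.


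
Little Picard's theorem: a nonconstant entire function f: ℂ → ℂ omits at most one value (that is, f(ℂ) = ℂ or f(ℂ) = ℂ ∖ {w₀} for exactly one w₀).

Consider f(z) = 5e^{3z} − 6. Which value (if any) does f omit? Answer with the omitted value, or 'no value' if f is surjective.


Little Picard bounds the complement of f(ℂ) to at most one point.
e^{3z} is never zero on ℂ, so 5·e^{3z} takes every value in ℂ ∖ {0}. Adding -6 shifts the range to ℂ ∖ {-6}. Thus f omits exactly the value -6.

Omitted value: -6.


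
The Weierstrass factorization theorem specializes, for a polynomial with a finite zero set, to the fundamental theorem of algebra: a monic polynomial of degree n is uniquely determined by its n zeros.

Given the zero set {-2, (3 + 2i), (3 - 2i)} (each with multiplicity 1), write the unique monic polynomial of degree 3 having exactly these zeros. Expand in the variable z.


The polynomial is p(z) = ∏_{α ∈ S} (z − α), where S = {-2, (3 + 2i), (3 - 2i)}.
Expanding the product yields: p(z) = z^3 -4·z^2 + z + 26.
Note conjugate pairs combine to real quadratics: (z − (3+2i))(z − (3−2i)) = z² − 6z + 13.
The resulting polynomial has degree 3 and real coefficients as required.

p(z) = z^3 -4·z^2 + z + 26.


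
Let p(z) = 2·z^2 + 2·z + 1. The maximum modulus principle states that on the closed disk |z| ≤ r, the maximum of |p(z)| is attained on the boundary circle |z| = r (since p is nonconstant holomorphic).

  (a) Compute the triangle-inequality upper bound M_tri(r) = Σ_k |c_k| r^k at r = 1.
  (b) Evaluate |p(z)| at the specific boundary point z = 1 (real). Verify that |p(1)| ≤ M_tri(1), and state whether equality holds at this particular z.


Coefficients: c_0 = 1, c_1 = 2, c_2 = 2. Radius r = 1.
Part (a). Triangle bound: M_tri(r) = Σ_k |c_k| r^k
  = |1|·1^0 + |2|·1^1 + |2|·1^2
  = 1 + 2 + 2 = 5.
This bounds M(r) := max_{|z|=r} |p(z)| from above; equality holds iff all terms c_k z^k can be made to align in phase at a single z on |z|=r.
Part (b). At z = 1 (real, on the circle |z| = r):
  p(1) = (1)·1^0 + (2)·1^1 + (2)·1^2 = 5.
  |p(1)| = 5.
Since all nonzero coefficients share the same sign, |p(1)| = 5 = M_tri(1); the triangle bound is attained at z = 1, so in fact M(r) = 5.

M_tri(1) = 5; |p(1)| = 5; equality at z=1: yes.


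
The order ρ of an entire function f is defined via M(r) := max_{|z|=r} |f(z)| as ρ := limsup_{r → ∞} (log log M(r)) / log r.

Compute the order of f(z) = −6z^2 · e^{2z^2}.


M(r) = max_{|z|=r} |-6|·|z|^2·|e^{2z^2}| = 6·r^2 · e^{2r^2} (the factors attain their maxima compatibly on |z|=r). Then log M(r) = log 6 + 2·log r + 2r^2, dominated by the last term, so log log M(r) ~ 2·log r. The polynomial factor -6z^2 contributes only a log r term and does not affect the order. ρ = 2.
Therefore ρ = 2.

Order ρ = 2.


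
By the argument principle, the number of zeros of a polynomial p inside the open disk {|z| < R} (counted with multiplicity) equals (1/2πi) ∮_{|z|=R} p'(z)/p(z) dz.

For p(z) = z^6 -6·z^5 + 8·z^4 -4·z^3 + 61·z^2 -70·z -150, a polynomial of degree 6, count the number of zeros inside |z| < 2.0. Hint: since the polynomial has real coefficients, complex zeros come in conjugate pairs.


The zeros of p are: (-1 + 2i), (-1 - 2i), -1, 3, (3 + 1i), (3 - 1i).
Their magnitudes are: 2.236, 2.236, 1, 3, 3.162, 3.162.
Zeros with |z| < R = 2.0: -1.
Count = 1.
By the argument principle, (1/2πi) ∮_{|z|=R} p'(z)/p(z) dz equals exactly this count.

Number of zeros inside |z| < 2.0: 1.


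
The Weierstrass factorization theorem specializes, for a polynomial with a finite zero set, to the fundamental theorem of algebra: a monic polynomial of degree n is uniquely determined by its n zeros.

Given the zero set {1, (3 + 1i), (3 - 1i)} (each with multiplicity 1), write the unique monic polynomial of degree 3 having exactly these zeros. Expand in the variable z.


The polynomial is p(z) = ∏_{α ∈ S} (z − α), where S = {1, (3 + 1i), (3 - 1i)}.
Expanding the product yields: p(z) = z^3 -7·z^2 + 16·z -10.
Note conjugate pairs combine to real quadratics: (z − (3+1i))(z − (3−1i)) = z² − 6z + 10.
The resulting polynomial has degree 3 and real coefficients as required.

p(z) = z^3 -7·z^2 + 16·z -10.


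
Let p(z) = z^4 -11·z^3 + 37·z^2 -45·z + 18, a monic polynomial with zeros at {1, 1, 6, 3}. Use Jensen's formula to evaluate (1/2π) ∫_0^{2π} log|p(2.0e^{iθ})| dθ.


Zeros: 1, 1, 3, 6; r = 2.0.
Inside |z| < r: 1, 1. Outside (|z| ≥ r): 3, 6.
p(0) = 18, so log|p(0)| = log(18) = 2.8904.
Apply Jensen: I(r) = log|p(0)| + Σ_k log(r/|z_k|), summed over zeros inside |z| < r.
  log(r/|z_k|) for z_k = 1: log(2.0/1) = 0.6931
  log(r/|z_k|) for z_k = 1: log(2.0/1) = 0.6931
  Outside zeros (3, 6) contribute nothing to the Jensen sum.
Sum over inside zeros: 1.3863.
I(r) = log|p(0)| + (inside sum) = 2.8904 + 1.3863 = 4.2767.
Note: since some zeros are outside |z| ≤ r, the simplified n·log(r) form does NOT apply — only the inside zeros contribute.

I(r) ≈ 4.2767.


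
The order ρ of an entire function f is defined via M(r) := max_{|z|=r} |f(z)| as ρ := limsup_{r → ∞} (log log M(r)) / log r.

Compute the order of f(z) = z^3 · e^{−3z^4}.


M(r) = max_{|z|=r} |1|·|z|^3·|e^{−3z^4}| = 1·r^3 · e^{3r^4} (the factors attain their maxima compatibly on |z|=r). Then log M(r) = log 1 + 3·log r + 3r^4, dominated by the last term, so log log M(r) ~ 4·log r. The polynomial factor 1z^3 contributes only a log r term and does not affect the order. ρ = 4.
Therefore ρ = 4.

Order ρ = 4.


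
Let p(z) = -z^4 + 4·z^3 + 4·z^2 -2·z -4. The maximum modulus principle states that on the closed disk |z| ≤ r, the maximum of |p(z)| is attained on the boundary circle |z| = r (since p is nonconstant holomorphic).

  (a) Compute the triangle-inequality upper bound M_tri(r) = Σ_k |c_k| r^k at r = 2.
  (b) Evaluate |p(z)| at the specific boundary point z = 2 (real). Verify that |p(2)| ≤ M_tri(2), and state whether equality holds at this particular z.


Coefficients: c_0 = -4, c_1 = -2, c_2 = 4, c_3 = 4, c_4 = -1. Radius r = 2.
Part (a). Triangle bound: M_tri(r) = Σ_k |c_k| r^k
  = |-4|·2^0 + |-2|·2^1 + |4|·2^2 + |4|·2^3 + |-1|·2^4
  = 4 + 4 + 16 + 32 + 16 = 72.
This bounds M(r) := max_{|z|=r} |p(z)| from above; equality holds iff all terms c_k z^k can be made to align in phase at a single z on |z|=r.
Part (b). At z = 2 (real, on the circle |z| = r):
  p(2) = (-4)·2^0 + (-2)·2^1 + (4)·2^2 + (4)·2^3 + (-1)·2^4 = 24.
  |p(2)| = 24.
Check: |p(2)| = 24 ≤ 72 = M_tri(2). ✓ Equality does not hold at z = 2 (the coefficients have mixed signs, so the terms do not all align in phase there).

M_tri(2) = 72; |p(2)| = 24; equality at z=2: no.


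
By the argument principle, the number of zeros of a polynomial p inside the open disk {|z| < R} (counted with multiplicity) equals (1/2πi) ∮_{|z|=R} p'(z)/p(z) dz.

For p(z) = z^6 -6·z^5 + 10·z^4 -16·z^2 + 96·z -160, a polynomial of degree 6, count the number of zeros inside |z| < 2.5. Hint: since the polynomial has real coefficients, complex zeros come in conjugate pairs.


The zeros of p are: -2, (3 + 1i), (3 - 1i), 2, (0 + 2i), (0 - 2i).
Their magnitudes are: 2, 3.162, 3.162, 2, 2, 2.
Zeros with |z| < R = 2.5: -2, 2, (0 + 2i), (0 - 2i).
Count = 4.
By the argument principle, (1/2πi) ∮_{|z|=R} p'(z)/p(z) dz equals exactly this count.

Number of zeros inside |z| < 2.5: 4.


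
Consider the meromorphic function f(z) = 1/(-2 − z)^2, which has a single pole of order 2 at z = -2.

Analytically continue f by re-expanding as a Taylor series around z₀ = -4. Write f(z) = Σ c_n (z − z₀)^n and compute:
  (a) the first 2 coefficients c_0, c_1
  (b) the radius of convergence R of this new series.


Let w = z − z₀, so z = z₀ + w.
Then -2 − z = -2 − (z₀ + w) = (-2 − z₀) − w = 2 − w.
f(z) = 1/(2 − w)^2 = (1/(2)^2) · (1 − w/(2))^{−2}.
By the binomial series (1−u)^{−2} = Σ_{n≥0} C(n+1, 1) u^n for |u|<1, with u = w/(2):
  c_n = C(n+1, 1) / (2)^(n+2).
  c_0 = 1/(2)^2 = 1/4.
  c_1 = 2/(2)^3 = 1/4.
The series is valid for |w/d| < 1, i.e. |z − z₀| < |d|.
Radius of convergence: R = |-2 − z₀| = |2| = 2 (distance from z₀ to the singularity z = -2).

c_0 = 1/4, c_1 = 1/4; R = 2.


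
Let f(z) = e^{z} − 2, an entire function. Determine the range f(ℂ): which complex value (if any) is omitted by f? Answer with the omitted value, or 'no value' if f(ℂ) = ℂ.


Little Picard bounds the complement of f(ℂ) to at most one point.
e^{z} is never zero on ℂ, so 1·e^{z} takes every value in ℂ ∖ {0}. Adding -2 shifts the range to ℂ ∖ {-2}. Thus f omits exactly the value -2.

Omitted value: -2.


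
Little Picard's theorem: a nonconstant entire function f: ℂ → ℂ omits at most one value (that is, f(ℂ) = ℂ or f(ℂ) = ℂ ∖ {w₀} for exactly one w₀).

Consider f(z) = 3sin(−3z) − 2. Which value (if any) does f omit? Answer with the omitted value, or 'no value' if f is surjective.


Little Picard bounds the complement of f(ℂ) to at most one point.
sin is entire and surjective onto ℂ: for every w ∈ ℂ, sin(ζ) = w has a solution ζ ∈ ℂ (e.g., via the complex inverse arcsin). With ζ = −3z this gives z = ζ/(-3). Then 3·sin(−3z) takes every value in 3·ℂ = ℂ, and adding -2 is a bijection of ℂ. So f is surjective and omits no value. (Note: only on the real line is sin bounded by [−1, 1].)

Omitted value: no value.


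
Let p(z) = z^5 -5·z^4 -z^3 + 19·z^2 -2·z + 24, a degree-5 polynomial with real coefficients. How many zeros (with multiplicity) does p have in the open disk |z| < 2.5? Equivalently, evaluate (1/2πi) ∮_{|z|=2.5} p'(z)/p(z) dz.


The zeros of p are: 4, (0 + 1i), (0 - 1i), -2, 3.
Their magnitudes are: 4, 1, 1, 2, 3.
Zeros with |z| < R = 2.5: (0 + 1i), (0 - 1i), -2.
Count = 3.
By the argument principle, (1/2πi) ∮_{|z|=R} p'(z)/p(z) dz equals exactly this count.

Number of zeros inside |z| < 2.5: 3.


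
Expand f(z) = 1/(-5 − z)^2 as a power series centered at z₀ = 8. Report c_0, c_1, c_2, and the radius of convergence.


Let w = z − z₀, so z = z₀ + w.
Then -5 − z = -5 − (z₀ + w) = (-5 − z₀) − w = -13 − w.
f(z) = 1/(-13 − w)^2 = (1/(-13)^2) · (1 − w/(-13))^{−2}.
By the binomial series (1−u)^{−2} = Σ_{n≥0} C(n+1, 1) u^n for |u|<1, with u = w/(-13):
  c_n = C(n+1, 1) / (-13)^(n+2).
  c_0 = 1/(-13)^2 = 1/169.
  c_1 = 2/(-13)^3 = -2/2197.
  c_2 = 3/(-13)^4 = 3/28561.
The series is valid for |w/d| < 1, i.e. |z − z₀| < |d|.
Radius of convergence: R = |-5 − z₀| = |-13| = 13 (distance from z₀ to the singularity z = -5).

c_0 = 1/169, c_1 = -2/2197, c_2 = 3/28561; R = 13.


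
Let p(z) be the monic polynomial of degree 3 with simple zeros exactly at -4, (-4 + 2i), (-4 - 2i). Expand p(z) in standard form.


The polynomial is p(z) = ∏_{α ∈ S} (z − α), where S = {-4, (-4 + 2i), (-4 - 2i)}.
Expanding the product yields: p(z) = z^3 + 12·z^2 + 52·z + 80.
Note conjugate pairs combine to real quadratics: (z − (-4+2i))(z − (-4−2i)) = z² + 8z + 20.
The resulting polynomial has degree 3 and real coefficients as required.

p(z) = z^3 + 12·z^2 + 52·z + 80.


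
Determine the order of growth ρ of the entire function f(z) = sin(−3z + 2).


sin(w) is a linear combination of e^{iw} and e^{−iw} (or e^w, e^{−w} in the hyperbolic case), so |sin(w)| ≤ e^{|w|}. With w = −3z + 2, |w| ≤ 3|z| + 2 = 3r + 2 on |z| = r, giving M(r) ≤ e^{3r + 2}, so ρ ≤ 1. On a suitable ray (z = it for sin/cos; z = t for sinh/cosh, t real → ∞), |sin(−3z + 2)| grows like e^{3|t|}/2, so ρ ≥ 1. Hence ρ = 1.
Therefore ρ = 1.

Order ρ = 1.


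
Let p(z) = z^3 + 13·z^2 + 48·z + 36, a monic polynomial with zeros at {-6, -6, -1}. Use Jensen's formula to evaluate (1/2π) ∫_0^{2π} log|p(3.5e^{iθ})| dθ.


Zeros: -6, -6, -1; r = 3.5.
Inside |z| < r: -1. Outside (|z| ≥ r): -6, -6.
p(0) = 36, so log|p(0)| = log(36) = 3.5835.
Apply Jensen: I(r) = log|p(0)| + Σ_k log(r/|z_k|), summed over zeros inside |z| < r.
  log(r/|z_k|) for z_k = -1: log(3.5/1) = 1.2528
  Outside zeros (-6, -6) contribute nothing to the Jensen sum.
Sum over inside zeros: 1.2528.
I(r) = log|p(0)| + (inside sum) = 3.5835 + 1.2528 = 4.8363.
Note: since some zeros are outside |z| ≤ r, the simplified n·log(r) form does NOT apply — only the inside zeros contribute.

I(r) ≈ 4.8363.


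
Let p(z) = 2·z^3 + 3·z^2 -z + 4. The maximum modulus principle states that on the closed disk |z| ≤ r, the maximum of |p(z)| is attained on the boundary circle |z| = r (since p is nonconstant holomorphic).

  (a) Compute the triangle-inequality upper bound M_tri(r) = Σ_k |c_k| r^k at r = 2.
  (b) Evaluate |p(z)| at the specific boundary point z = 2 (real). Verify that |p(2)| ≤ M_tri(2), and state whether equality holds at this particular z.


Coefficients: c_0 = 4, c_1 = -1, c_2 = 3, c_3 = 2. Radius r = 2.
Part (a). Triangle bound: M_tri(r) = Σ_k |c_k| r^k
  = |4|·2^0 + |-1|·2^1 + |3|·2^2 + |2|·2^3
  = 4 + 2 + 12 + 16 = 34.
This bounds M(r) := max_{|z|=r} |p(z)| from above; equality holds iff all terms c_k z^k can be made to align in phase at a single z on |z|=r.
Part (b). At z = 2 (real, on the circle |z| = r):
  p(2) = (4)·2^0 + (-1)·2^1 + (3)·2^2 + (2)·2^3 = 30.
  |p(2)| = 30.
Check: |p(2)| = 30 ≤ 34 = M_tri(2). ✓ Equality does not hold at z = 2 (the coefficients have mixed signs, so the terms do not all align in phase there).

M_tri(2) = 34; |p(2)| = 30; equality at z=2: no.


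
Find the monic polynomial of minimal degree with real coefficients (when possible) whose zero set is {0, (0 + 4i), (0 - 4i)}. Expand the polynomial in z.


The polynomial is p(z) = ∏_{α ∈ S} (z − α), where S = {0, (0 + 4i), (0 - 4i)}.
Expanding the product yields: p(z) = z^3 + 16·z.
Note conjugate pairs combine to real quadratics: (z − (0+4i))(z − (0−4i)) = z² + 16.
The resulting polynomial has degree 3 and real coefficients as required.

p(z) = z^3 + 16·z.


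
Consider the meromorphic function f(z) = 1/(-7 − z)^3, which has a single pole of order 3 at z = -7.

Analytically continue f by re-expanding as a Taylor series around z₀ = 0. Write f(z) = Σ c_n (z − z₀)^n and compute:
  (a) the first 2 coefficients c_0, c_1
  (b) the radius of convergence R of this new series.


Let w = z − z₀, so z = z₀ + w.
Then -7 − z = -7 − (z₀ + w) = (-7 − z₀) − w = -7 − w.
f(z) = 1/(-7 − w)^3 = (1/(-7)^3) · (1 − w/(-7))^{−3}.
By the binomial series (1−u)^{−3} = Σ_{n≥0} C(n+2, 2) u^n for |u|<1, with u = w/(-7):
  c_n = C(n+2, 2) / (-7)^(n+3).
  c_0 = 1/(-7)^3 = -1/343.
  c_1 = 3/(-7)^4 = 3/2401.
The series is valid for |w/d| < 1, i.e. |z − z₀| < |d|.
Radius of convergence: R = |-7 − z₀| = |-7| = 7 (distance from z₀ to the singularity z = -7).

c_0 = -1/343, c_1 = 3/2401; R = 7.


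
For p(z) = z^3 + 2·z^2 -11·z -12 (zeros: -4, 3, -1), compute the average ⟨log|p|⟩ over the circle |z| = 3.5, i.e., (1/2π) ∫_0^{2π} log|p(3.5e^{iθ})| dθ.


Zeros: -4, -1, 3; r = 3.5.
Inside |z| < r: -1, 3. Outside (|z| ≥ r): -4.
p(0) = -12, so log|p(0)| = log(12) = 2.4849.
Apply Jensen: I(r) = log|p(0)| + Σ_k log(r/|z_k|), summed over zeros inside |z| < r.
  log(r/|z_k|) for z_k = 3: log(3.5/3) = 0.1542
  log(r/|z_k|) for z_k = -1: log(3.5/1) = 1.2528
  Outside zeros (-4) contribute nothing to the Jensen sum.
Sum over inside zeros: 1.4069.
I(r) = log|p(0)| + (inside sum) = 2.4849 + 1.4069 = 3.8918.
Note: since some zeros are outside |z| ≤ r, the simplified n·log(r) form does NOT apply — only the inside zeros contribute.

I(r) ≈ 3.8918.
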